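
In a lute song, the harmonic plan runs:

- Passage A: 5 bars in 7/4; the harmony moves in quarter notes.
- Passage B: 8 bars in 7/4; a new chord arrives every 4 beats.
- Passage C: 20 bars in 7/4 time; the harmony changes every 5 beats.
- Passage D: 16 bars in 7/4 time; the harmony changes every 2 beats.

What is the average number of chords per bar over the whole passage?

19/7 chords per bar

A: 5 × 7 = 35 beats ÷ 1 = 35 chords.
B: 8 × 7 = 56 beats ÷ 4 = 14 chords.
C: 20 × 7 = 140 beats ÷ 5 = 28 chords.
D: 16 × 7 = 112 beats ÷ 2 = 56 chords.
Overall: 133 chords over 49 bars → 133/49 = 19/7 chords per bar.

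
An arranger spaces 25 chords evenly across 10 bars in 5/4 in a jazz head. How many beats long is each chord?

2 beats

10 bars × 5 beats/bar = 50 beats total.
50 beats ÷ 25 chords = 2 beats per chord.
(That is a half note.)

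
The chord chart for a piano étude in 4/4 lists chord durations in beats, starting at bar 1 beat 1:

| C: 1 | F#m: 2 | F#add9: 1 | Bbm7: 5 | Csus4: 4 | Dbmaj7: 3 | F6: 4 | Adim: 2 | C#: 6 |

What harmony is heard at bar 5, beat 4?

Beat 4 of bar 5 is beat (5−1)×4 + 4 = 20 overall.
Running totals: C ends at 1, F#m ends at 3, F#add9 ends at 4, Bbm7 ends at 9, Csus4 ends at 13, Dbmaj7 ends at 16, F6 ends at 20.
Beat 20 falls within F6.

F6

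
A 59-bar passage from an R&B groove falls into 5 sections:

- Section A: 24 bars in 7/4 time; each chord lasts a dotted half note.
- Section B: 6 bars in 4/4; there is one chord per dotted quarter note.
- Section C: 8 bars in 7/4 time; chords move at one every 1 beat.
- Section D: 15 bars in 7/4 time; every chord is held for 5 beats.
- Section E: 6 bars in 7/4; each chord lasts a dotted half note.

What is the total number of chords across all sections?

A: 24 bars × 7 beats = 168 beats; 3 beats/chord → 56 chords.
B: 6 bars × 4 beats = 24 beats; 1.5 beats/chord → 16 chords.
C: 8 bars × 7 beats = 56 beats; 1 beat/chord → 56 chords.
D: 15 bars × 7 beats = 105 beats; 5 beats/chord → 21 chords.
E: 6 bars × 7 beats = 42 beats; 3 beats/chord → 14 chords.
Total: 56 + 16 + 56 + 21 + 14 = 163.

163 chords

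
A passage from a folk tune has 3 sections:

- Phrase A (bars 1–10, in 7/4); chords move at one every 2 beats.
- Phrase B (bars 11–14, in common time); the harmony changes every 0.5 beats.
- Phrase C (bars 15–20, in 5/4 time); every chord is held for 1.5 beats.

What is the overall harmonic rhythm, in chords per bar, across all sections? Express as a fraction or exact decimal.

4.35 chords per bar

A: 10 bars of 7 beats is 70 beats; at 2 beats each that's 35 chords.
B: 4 bars of 4 beats is 16 beats; at 0.5 beats each that's 32 chords.
C: 6 bars of 5 beats is 30 beats; at 1.5 beats each that's 20 chords.
Overall: 87 chords over 20 bars → 87/20 = 4.35 chords per bar.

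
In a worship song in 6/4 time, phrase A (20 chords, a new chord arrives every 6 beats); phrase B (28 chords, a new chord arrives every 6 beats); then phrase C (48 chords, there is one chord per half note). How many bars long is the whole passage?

64 bars

A: 20 × 6 = 120 beats = 20 bars.
B: 28 × 6 = 168 beats = 28 bars.
C: 48 × 2 = 96 beats = 16 bars.
Total: 20 + 28 + 16 = 64 bars.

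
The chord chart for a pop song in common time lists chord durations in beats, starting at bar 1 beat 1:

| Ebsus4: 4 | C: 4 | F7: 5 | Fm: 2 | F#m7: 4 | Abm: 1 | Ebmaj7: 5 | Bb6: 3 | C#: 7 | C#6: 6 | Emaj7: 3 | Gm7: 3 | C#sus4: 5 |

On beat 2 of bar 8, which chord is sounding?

C#

Beat 2 of bar 8 is beat (8−1)×4 + 2 = 30 overall.
Running totals: Ebsus4 ends at 4, C ends at 8, F7 ends at 13, Fm ends at 15, F#m7 ends at 19, Abm ends at 20, Ebmaj7 ends at 25, Bb6 ends at 28, C# ends at 35.
Beat 30 falls within C#.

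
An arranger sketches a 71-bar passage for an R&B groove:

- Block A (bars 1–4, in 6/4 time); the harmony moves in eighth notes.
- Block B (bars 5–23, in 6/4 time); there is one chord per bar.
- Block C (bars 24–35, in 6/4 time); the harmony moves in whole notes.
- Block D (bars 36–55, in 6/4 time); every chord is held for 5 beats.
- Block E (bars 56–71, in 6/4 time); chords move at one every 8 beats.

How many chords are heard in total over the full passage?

A: 4·6 = 24 beats, 24/0.5 = 48 chords.
B: 19·6 = 114 beats, 114/6 = 19 chords.
C: 12·6 = 72 beats, 72/4 = 18 chords.
D: 20·6 = 120 beats, 120/5 = 24 chords.
E: 16·6 = 96 beats, 96/8 = 12 chords.
Total: 48 + 19 + 18 + 24 + 12 = 121.

121 chords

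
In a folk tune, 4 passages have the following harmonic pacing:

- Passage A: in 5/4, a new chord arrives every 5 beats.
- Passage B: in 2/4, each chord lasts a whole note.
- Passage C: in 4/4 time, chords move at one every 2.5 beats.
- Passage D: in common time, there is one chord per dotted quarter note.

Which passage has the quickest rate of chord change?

Passage D

A: each chord is 5 beats in 5/4, so 1 per bar.
B: each chord is 4 beats in 2/4, so 0.5 per bar.
C: each chord is 2.5 beats in 4/4, so 1.6 per bar.
D: each chord is 1.5 beats in 4/4, so 8/3 per bar.
Fastest is D at 8/3 chords/bar.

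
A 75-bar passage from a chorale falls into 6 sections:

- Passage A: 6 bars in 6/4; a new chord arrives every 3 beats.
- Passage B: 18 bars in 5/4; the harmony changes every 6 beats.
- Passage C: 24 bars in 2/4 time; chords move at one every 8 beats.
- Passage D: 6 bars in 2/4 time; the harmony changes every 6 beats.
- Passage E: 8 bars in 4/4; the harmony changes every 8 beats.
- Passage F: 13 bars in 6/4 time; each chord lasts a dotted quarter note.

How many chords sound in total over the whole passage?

A: 6·6 = 36 beats, 36/3 = 12 chords.
B: 18·5 = 90 beats, 90/6 = 15 chords.
C: 24·2 = 48 beats, 48/8 = 6 chords.
D: 6·2 = 12 beats, 12/6 = 2 chords.
E: 8·4 = 32 beats, 32/8 = 4 chords.
F: 13·6 = 78 beats, 78/1.5 = 52 chords.
Total: 12 + 15 + 6 + 2 + 4 + 52 = 91.

91 chords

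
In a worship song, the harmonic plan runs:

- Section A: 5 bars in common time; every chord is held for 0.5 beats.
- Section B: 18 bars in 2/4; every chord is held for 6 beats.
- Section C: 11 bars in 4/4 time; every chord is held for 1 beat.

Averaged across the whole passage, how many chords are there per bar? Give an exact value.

A: 5 bars of 4 beats is 20 beats; at 0.5 beats each that's 40 chords.
B: 18 bars of 2 beats is 36 beats; at 6 beats each that's 6 chords.
C: 11 bars of 4 beats is 44 beats; at 1 beat each that's 44 chords.
Overall: 90 chords over 34 bars → 90/34 = 45/17 chords per bar.

45/17 chords per bar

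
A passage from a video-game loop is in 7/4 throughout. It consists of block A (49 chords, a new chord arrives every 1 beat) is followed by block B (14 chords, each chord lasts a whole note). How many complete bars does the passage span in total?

15 bars

A: 49 × 1 = 49 beats = 7 bars.
B: 14 × 4 = 56 beats = 8 bars.
Total: 7 + 8 = 15 bars.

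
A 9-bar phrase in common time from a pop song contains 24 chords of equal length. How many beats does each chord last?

9 bars × 4 beats/bar = 36 beats total.
36 beats ÷ 24 chords = 1.5 beats per chord.
(That is a dotted quarter note.)

1.5 beats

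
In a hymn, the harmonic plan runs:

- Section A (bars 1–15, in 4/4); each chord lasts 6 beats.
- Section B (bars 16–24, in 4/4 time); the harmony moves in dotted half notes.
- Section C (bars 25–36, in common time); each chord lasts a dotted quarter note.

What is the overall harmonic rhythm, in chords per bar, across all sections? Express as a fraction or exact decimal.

A: 15 bars of 4 beats is 60 beats; at 6 beats each that's 10 chords.
B: 9 bars of 4 beats is 36 beats; at 3 beats each that's 12 chords.
C: 12 bars of 4 beats is 48 beats; at 1.5 beats each that's 32 chords.
Overall: 54 chords over 36 bars → 54/36 = 1.5 chords per bar.

1.5 chords per bar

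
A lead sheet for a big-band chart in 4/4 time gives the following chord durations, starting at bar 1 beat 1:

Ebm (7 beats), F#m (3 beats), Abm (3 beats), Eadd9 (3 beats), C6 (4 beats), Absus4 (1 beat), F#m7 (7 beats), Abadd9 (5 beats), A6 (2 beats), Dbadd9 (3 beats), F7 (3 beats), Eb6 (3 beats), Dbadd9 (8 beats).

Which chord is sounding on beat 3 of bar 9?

A6

Beat 3 of bar 9 is beat (9−1)×4 + 3 = 35 overall.
Running totals: Ebm ends at 7, F#m ends at 10, Abm ends at 13, Eadd9 ends at 16, C6 ends at 20, Absus4 ends at 21, F#m7 ends at 28, Abadd9 ends at 33, A6 ends at 35.
Beat 35 falls within A6.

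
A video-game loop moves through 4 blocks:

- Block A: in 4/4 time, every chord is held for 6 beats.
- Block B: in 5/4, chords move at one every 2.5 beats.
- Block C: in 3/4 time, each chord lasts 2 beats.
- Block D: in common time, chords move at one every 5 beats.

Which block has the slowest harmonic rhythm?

Block A

A: each chord is 6 beats in 4/4, so 2/3 per bar.
B: each chord is 2.5 beats in 5/4, so 2 per bar.
C: each chord is 2 beats in 3/4, so 1.5 per bar.
D: each chord is 5 beats in 4/4, so 0.8 per bar.
Slowest is A at 2/3 chords/bar.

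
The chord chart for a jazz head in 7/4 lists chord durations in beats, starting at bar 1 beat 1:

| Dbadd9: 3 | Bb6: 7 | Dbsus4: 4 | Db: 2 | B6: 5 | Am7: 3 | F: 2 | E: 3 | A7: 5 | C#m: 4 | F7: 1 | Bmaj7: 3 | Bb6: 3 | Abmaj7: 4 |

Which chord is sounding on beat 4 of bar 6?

Beat 4 of bar 6 is beat (6−1)×7 + 4 = 39 overall.
Running totals: Dbadd9 ends at 3, Bb6 ends at 10, Dbsus4 ends at 14, Db ends at 16, B6 ends at 21, Am7 ends at 24, F ends at 26, E ends at 29, A7 ends at 34, C#m ends at 38, F7 ends at 39.
Beat 39 falls within F7.

F7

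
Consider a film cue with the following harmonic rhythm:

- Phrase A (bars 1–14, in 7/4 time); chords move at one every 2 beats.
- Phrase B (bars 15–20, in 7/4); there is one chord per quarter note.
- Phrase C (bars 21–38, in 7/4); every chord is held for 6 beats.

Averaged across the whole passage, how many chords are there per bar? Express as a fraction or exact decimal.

56/19 chords per bar

A: 14 bars of 7 beats is 98 beats; at 2 beats each that's 49 chords.
B: 6 bars of 7 beats is 42 beats; at 1 beat each that's 42 chords.
C: 18 bars of 7 beats is 126 beats; at 6 beats each that's 21 chords.
Overall: 112 chords over 38 bars → 112/38 = 56/19 chords per bar.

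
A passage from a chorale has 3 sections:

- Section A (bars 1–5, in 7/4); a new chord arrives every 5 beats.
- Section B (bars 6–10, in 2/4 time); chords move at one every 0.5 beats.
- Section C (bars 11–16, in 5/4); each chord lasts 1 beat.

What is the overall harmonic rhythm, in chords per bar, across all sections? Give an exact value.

A: 5 × 7 = 35 beats ÷ 5 = 7 chords.
B: 5 × 2 = 10 beats ÷ 0.5 = 20 chords.
C: 6 × 5 = 30 beats ÷ 1 = 30 chords.
Overall: 57 chords over 16 bars → 57/16 = 57/16 chords per bar.

57/16 chords per bar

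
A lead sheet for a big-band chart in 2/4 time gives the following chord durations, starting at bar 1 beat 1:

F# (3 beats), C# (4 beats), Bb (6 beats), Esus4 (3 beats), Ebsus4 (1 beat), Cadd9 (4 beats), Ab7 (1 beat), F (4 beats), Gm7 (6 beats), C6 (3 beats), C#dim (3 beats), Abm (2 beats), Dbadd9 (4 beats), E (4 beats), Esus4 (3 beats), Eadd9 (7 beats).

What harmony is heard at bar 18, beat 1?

Beat 1 of bar 18 is beat (18−1)×2 + 1 = 35 overall.
Running totals: F# ends at 3, C# ends at 7, Bb ends at 13, Esus4 ends at 16, Ebsus4 ends at 17, Cadd9 ends at 21, Ab7 ends at 22, F ends at 26, Gm7 ends at 32, C6 ends at 35.
Beat 35 falls within C6.

C6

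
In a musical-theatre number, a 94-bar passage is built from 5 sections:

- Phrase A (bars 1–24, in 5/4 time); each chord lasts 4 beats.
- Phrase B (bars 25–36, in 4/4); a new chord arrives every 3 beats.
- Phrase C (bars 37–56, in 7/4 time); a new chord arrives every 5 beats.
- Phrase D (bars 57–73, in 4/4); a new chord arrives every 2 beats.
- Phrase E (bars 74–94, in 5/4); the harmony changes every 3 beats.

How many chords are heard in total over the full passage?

A has 120 beats and chords last 4 each, so 30 chords.
B has 48 beats and chords last 3 each, so 16 chords.
C has 140 beats and chords last 5 each, so 28 chords.
D has 68 beats and chords last 2 each, so 34 chords.
E has 105 beats and chords last 3 each, so 35 chords.
Total: 30 + 16 + 28 + 34 + 35 = 143.

143 chords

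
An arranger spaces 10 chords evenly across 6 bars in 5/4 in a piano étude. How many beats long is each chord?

6 bars × 5 beats/bar = 30 beats total.
30 beats ÷ 10 chords = 3 beats per chord.
(That is a dotted half note.)

3 beats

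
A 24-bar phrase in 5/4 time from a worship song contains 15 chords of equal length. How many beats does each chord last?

8 beats

24 bars × 5 beats/bar = 120 beats total.
120 beats ÷ 15 chords = 8 beats per chord.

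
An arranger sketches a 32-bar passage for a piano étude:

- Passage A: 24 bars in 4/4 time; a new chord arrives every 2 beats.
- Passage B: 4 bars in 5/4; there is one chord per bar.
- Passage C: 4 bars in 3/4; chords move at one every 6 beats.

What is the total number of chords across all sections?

54 chords

A: 24·4 = 96 beats, 96/2 = 48 chords.
B: 4·5 = 20 beats, 20/5 = 4 chords.
C: 4·3 = 12 beats, 12/6 = 2 chords.
Total: 48 + 4 + 2 = 54.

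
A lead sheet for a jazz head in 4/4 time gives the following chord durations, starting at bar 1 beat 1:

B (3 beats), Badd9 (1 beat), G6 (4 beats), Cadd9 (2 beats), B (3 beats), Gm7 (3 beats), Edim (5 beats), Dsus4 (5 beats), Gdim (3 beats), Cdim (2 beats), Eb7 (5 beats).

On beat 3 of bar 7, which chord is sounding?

Beat 3 of bar 7 is beat (7−1)×4 + 3 = 27 overall.
Running totals: B ends at 3, Badd9 ends at 4, G6 ends at 8, Cadd9 ends at 10, B ends at 13, Gm7 ends at 16, Edim ends at 21, Dsus4 ends at 26, Gdim ends at 29.
Beat 27 falls within Gdim.

Gdim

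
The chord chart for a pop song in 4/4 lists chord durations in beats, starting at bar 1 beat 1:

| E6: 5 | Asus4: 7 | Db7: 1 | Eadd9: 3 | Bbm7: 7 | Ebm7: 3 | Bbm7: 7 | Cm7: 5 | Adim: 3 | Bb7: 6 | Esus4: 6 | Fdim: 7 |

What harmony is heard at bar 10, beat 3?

Adim

Beat 3 of bar 10 is beat (10−1)×4 + 3 = 39 overall.
Running totals: E6 ends at 5, Asus4 ends at 12, Db7 ends at 13, Eadd9 ends at 16, Bbm7 ends at 23, Ebm7 ends at 26, Bbm7 ends at 33, Cm7 ends at 38, Adim ends at 41.
Beat 39 falls within Adim.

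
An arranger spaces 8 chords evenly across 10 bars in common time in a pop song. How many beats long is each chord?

10 bars × 4 beats/bar = 40 beats total.
40 beats ÷ 8 chords = 5 beats per chord.

5 beats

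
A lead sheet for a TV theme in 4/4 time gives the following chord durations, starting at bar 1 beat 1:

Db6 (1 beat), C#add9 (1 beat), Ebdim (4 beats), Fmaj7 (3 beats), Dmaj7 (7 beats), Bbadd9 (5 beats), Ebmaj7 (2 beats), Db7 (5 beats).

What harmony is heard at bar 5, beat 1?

Beat 1 of bar 5 is beat (5−1)×4 + 1 = 17 overall.
Running totals: Db6 ends at 1, C#add9 ends at 2, Ebdim ends at 6, Fmaj7 ends at 9, Dmaj7 ends at 16, Bbadd9 ends at 21.
Beat 17 falls within Bbadd9.

Bbadd9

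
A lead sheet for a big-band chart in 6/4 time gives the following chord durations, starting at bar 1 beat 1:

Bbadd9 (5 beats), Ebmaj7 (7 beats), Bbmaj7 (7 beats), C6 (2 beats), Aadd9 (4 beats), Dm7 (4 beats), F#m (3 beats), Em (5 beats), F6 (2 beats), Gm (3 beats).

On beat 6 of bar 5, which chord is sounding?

Beat 6 of bar 5 is beat (5−1)×6 + 6 = 30 overall.
Running totals: Bbadd9 ends at 5, Ebmaj7 ends at 12, Bbmaj7 ends at 19, C6 ends at 21, Aadd9 ends at 25, Dm7 ends at 29, F#m ends at 32.
Beat 30 falls within F#m.

F#m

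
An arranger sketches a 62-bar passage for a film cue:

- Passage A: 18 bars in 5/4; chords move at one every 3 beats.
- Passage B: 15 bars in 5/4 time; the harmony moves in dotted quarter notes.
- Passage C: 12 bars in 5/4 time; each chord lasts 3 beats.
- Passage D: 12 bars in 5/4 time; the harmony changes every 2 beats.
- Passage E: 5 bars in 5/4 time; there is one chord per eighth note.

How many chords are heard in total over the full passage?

180 chords

A: 18·5 = 90 beats, 90/3 = 30 chords.
B: 15·5 = 75 beats, 75/1.5 = 50 chords.
C: 12·5 = 60 beats, 60/3 = 20 chords.
D: 12·5 = 60 beats, 60/2 = 30 chords.
E: 5·5 = 25 beats, 25/0.5 = 50 chords.
Total: 30 + 50 + 20 + 30 + 50 = 180.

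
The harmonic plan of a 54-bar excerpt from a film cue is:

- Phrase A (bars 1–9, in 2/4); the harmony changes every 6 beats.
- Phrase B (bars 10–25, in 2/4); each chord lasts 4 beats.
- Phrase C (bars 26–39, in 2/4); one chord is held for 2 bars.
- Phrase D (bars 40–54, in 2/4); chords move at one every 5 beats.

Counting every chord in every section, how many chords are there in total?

A: 9·2 = 18 beats, 18/6 = 3 chords.
B: 16·2 = 32 beats, 32/4 = 8 chords.
C: 14·2 = 28 beats, 28/4 = 7 chords.
D: 15·2 = 30 beats, 30/5 = 6 chords.
Total: 3 + 8 + 7 + 6 = 24.

24 chords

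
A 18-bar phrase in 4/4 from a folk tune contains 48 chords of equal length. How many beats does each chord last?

1.5 beats

18 bars × 4 beats/bar = 72 beats total.
72 beats ÷ 48 chords = 1.5 beats per chord.
(That is a dotted quarter note.)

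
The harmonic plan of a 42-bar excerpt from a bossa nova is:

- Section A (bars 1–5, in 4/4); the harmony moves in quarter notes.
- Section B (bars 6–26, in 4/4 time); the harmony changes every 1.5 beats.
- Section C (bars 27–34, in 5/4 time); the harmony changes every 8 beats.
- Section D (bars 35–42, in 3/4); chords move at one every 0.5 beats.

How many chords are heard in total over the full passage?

129 chords

A has 20 beats and chords last 1 each, so 20 chords.
B has 84 beats and chords last 1.5 each, so 56 chords.
C has 40 beats and chords last 8 each, so 5 chords.
D has 24 beats and chords last 0.5 each, so 48 chords.
Total: 20 + 56 + 5 + 48 = 129.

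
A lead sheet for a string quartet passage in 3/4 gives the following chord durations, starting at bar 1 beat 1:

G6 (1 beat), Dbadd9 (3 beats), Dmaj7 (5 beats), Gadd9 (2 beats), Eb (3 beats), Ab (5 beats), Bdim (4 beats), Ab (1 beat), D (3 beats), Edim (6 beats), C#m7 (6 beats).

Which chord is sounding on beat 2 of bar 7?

Bdim

Beat 2 of bar 7 is beat (7−1)×3 + 2 = 20 overall.
Running totals: G6 ends at 1, Dbadd9 ends at 4, Dmaj7 ends at 9, Gadd9 ends at 11, Eb ends at 14, Ab ends at 19, Bdim ends at 23.
Beat 20 falls within Bdim.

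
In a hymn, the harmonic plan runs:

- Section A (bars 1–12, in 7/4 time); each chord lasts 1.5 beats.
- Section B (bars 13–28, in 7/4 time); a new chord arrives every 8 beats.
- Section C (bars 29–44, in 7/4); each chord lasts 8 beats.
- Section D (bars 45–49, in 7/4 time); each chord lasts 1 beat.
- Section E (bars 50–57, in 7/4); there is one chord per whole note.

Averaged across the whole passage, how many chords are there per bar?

A: 12 × 7 = 84 beats ÷ 1.5 = 56 chords.
B: 16 × 7 = 112 beats ÷ 8 = 14 chords.
C: 16 × 7 = 112 beats ÷ 8 = 14 chords.
D: 5 × 7 = 35 beats ÷ 1 = 35 chords.
E: 8 × 7 = 56 beats ÷ 4 = 14 chords.
Overall: 133 chords over 57 bars → 133/57 = 7/3 chords per bar.

7/3 chords per bar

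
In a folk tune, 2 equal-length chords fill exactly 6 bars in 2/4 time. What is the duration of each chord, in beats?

6 bars × 2 beats/bar = 12 beats total.
12 beats ÷ 2 chords = 6 beats per chord.

6 beats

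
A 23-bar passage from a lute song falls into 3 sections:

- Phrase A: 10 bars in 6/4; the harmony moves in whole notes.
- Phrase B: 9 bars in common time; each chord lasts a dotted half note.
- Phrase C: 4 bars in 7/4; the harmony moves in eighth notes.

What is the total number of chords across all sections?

A: 10 bars × 6 beats = 60 beats; 4 beats/chord → 15 chords.
B: 9 bars × 4 beats = 36 beats; 3 beats/chord → 12 chords.
C: 4 bars × 7 beats = 28 beats; 0.5 beats/chord → 56 chords.
Total: 15 + 12 + 56 = 83.

83 chords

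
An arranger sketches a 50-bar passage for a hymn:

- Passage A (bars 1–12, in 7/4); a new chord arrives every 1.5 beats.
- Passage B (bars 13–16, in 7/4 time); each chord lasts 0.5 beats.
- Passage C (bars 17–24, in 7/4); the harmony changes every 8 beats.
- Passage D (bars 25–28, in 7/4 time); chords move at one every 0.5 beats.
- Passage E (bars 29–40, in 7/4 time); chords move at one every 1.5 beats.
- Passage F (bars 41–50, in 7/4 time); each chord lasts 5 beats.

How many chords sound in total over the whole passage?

245 chords

A: 12 bars × 7 beats = 84 beats; 1.5 beats/chord → 56 chords.
B: 4 bars × 7 beats = 28 beats; 0.5 beats/chord → 56 chords.
C: 8 bars × 7 beats = 56 beats; 8 beats/chord → 7 chords.
D: 4 bars × 7 beats = 28 beats; 0.5 beats/chord → 56 chords.
E: 12 bars × 7 beats = 84 beats; 1.5 beats/chord → 56 chords.
F: 10 bars × 7 beats = 70 beats; 5 beats/chord → 14 chords.
Total: 56 + 56 + 7 + 56 + 56 + 14 = 245.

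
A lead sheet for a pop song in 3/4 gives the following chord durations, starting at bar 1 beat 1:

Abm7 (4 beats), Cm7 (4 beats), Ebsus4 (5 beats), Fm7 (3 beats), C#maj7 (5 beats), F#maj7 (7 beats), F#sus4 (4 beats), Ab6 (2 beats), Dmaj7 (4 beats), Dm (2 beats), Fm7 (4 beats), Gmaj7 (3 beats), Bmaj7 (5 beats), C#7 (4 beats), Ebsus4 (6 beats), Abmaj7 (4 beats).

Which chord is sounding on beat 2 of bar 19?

Beat 2 of bar 19 is beat (19−1)×3 + 2 = 56 overall.
Running totals: Abm7 ends at 4, Cm7 ends at 8, Ebsus4 ends at 13, Fm7 ends at 16, C#maj7 ends at 21, F#maj7 ends at 28, F#sus4 ends at 32, Ab6 ends at 34, Dmaj7 ends at 38, Dm ends at 40, Fm7 ends at 44, Gmaj7 ends at 47, Bmaj7 ends at 52, C#7 ends at 56.
Beat 56 falls within C#7.

C#7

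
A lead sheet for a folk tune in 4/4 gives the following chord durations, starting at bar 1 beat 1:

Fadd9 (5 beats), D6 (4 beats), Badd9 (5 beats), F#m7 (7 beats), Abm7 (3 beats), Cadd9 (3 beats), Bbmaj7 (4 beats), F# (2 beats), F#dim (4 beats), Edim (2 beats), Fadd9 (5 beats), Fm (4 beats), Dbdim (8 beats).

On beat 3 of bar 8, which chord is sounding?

Bbmaj7

Beat 3 of bar 8 is beat (8−1)×4 + 3 = 31 overall.
Running totals: Fadd9 ends at 5, D6 ends at 9, Badd9 ends at 14, F#m7 ends at 21, Abm7 ends at 24, Cadd9 ends at 27, Bbmaj7 ends at 31.
Beat 31 falls within Bbmaj7.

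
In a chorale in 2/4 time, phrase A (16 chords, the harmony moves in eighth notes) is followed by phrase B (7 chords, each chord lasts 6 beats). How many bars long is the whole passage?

25 bars

A: 16 × 0.5 = 8 beats = 4 bars.
B: 7 × 6 = 42 beats = 21 bars.
Total: 4 + 21 = 25 bars.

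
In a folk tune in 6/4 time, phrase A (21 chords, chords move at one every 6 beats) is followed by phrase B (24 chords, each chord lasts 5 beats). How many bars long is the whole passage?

A: 21 × 6 = 126 beats = 21 bars.
B: 24 × 5 = 120 beats = 20 bars.
Total: 21 + 20 = 41 bars.

41 bars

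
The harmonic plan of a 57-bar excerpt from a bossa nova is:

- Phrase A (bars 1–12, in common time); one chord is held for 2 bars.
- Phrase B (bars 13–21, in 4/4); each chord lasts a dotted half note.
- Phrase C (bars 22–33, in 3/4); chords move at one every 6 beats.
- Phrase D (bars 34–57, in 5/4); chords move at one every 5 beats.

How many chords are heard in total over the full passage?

48 chords

A: 12·4 = 48 beats, 48/8 = 6 chords.
B: 9·4 = 36 beats, 36/3 = 12 chords.
C: 12·3 = 36 beats, 36/6 = 6 chords.
D: 24·5 = 120 beats, 120/5 = 24 chords.
Total: 6 + 12 + 6 + 24 = 48.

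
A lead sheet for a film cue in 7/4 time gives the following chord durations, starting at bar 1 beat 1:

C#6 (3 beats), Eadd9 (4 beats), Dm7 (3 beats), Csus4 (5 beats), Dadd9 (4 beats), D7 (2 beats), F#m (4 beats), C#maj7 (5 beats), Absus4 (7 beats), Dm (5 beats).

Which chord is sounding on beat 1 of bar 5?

C#maj7

Beat 1 of bar 5 is beat (5−1)×7 + 1 = 29 overall.
Running totals: C#6 ends at 3, Eadd9 ends at 7, Dm7 ends at 10, Csus4 ends at 15, Dadd9 ends at 19, D7 ends at 21, F#m ends at 25, C#maj7 ends at 30.
Beat 29 falls within C#maj7.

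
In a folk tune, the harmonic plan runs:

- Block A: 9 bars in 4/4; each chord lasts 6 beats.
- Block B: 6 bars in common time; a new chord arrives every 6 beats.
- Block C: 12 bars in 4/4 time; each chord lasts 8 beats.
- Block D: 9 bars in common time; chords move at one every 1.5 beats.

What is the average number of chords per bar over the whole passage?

10/9 chords per bar

A: 9 × 4 = 36 beats ÷ 6 = 6 chords.
B: 6 × 4 = 24 beats ÷ 6 = 4 chords.
C: 12 × 4 = 48 beats ÷ 8 = 6 chords.
D: 9 × 4 = 36 beats ÷ 1.5 = 24 chords.
Overall: 40 chords over 36 bars → 40/36 = 10/9 chords per bar.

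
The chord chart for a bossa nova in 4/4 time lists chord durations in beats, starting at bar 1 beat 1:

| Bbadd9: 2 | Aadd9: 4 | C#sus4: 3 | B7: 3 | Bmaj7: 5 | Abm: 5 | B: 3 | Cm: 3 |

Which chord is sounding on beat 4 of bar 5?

Beat 4 of bar 5 is beat (5−1)×4 + 4 = 20 overall.
Running totals: Bbadd9 ends at 2, Aadd9 ends at 6, C#sus4 ends at 9, B7 ends at 12, Bmaj7 ends at 17, Abm ends at 22.
Beat 20 falls within Abm.

Abm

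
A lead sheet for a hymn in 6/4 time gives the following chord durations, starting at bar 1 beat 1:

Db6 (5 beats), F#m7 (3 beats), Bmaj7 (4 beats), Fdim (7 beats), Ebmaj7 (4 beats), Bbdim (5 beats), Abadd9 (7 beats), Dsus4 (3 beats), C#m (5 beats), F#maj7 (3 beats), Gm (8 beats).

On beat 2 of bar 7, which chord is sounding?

Dsus4

Beat 2 of bar 7 is beat (7−1)×6 + 2 = 38 overall.
Running totals: Db6 ends at 5, F#m7 ends at 8, Bmaj7 ends at 12, Fdim ends at 19, Ebmaj7 ends at 23, Bbdim ends at 28, Abadd9 ends at 35, Dsus4 ends at 38.
Beat 38 falls within Dsus4.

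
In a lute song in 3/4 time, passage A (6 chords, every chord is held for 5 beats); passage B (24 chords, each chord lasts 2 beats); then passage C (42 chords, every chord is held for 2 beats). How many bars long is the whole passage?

54 bars

A: 6 × 5 = 30 beats = 10 bars.
B: 24 × 2 = 48 beats = 16 bars.
C: 42 × 2 = 84 beats = 28 bars.
Total: 10 + 16 + 28 = 54 bars.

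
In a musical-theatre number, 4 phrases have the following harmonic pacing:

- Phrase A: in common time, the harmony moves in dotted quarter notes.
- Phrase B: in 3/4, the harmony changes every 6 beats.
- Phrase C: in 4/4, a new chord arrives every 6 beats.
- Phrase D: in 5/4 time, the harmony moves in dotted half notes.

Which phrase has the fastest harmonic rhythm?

A: each chord is 1.5 beats in 4/4, so 8/3 per bar.
B: each chord is 6 beats in 3/4, so 0.5 per bar.
C: each chord is 6 beats in 4/4, so 2/3 per bar.
D: each chord is 3 beats in 5/4, so 5/3 per bar.
Fastest is A at 8/3 chords/bar.

Phrase A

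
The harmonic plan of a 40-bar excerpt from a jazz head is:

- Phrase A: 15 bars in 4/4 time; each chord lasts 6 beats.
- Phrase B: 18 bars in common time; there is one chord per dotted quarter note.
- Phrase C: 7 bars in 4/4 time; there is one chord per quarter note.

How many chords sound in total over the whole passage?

86 chords

A has 60 beats and chords last 6 each, so 10 chords.
B has 72 beats and chords last 1.5 each, so 48 chords.
C has 28 beats and chords last 1 each, so 28 chords.
Total: 10 + 48 + 28 = 86.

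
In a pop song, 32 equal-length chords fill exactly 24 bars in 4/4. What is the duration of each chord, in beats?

24 bars × 4 beats/bar = 96 beats total.
96 beats ÷ 32 chords = 3 beats per chord.
(That is a dotted half note.)

3 beats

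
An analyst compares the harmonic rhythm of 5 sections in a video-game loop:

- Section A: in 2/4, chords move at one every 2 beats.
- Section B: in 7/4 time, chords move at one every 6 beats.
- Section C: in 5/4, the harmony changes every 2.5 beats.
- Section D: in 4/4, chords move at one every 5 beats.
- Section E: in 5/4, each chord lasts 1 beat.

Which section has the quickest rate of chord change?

Section E

A: each chord is 2 beats in 2/4, so 1 per bar.
B: each chord is 6 beats in 7/4, so 7/6 per bar.
C: each chord is 2.5 beats in 5/4, so 2 per bar.
D: each chord is 5 beats in 4/4, so 0.8 per bar.
E: each chord is 1 beat in 5/4, so 5 per bar.
Fastest is E at 5 chords/bar.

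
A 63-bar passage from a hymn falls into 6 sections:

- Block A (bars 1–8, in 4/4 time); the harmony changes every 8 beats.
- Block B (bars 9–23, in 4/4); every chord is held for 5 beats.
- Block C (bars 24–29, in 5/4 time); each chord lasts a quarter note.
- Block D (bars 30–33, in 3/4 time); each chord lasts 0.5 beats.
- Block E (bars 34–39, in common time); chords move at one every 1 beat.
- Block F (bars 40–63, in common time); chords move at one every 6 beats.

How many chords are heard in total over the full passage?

110 chords

A: 8 bars × 4 beats = 32 beats; 8 beats/chord → 4 chords.
B: 15 bars × 4 beats = 60 beats; 5 beats/chord → 12 chords.
C: 6 bars × 5 beats = 30 beats; 1 beat/chord → 30 chords.
D: 4 bars × 3 beats = 12 beats; 0.5 beats/chord → 24 chords.
E: 6 bars × 4 beats = 24 beats; 1 beat/chord → 24 chords.
F: 24 bars × 4 beats = 96 beats; 6 beats/chord → 16 chords.
Total: 4 + 12 + 30 + 24 + 24 + 16 = 110.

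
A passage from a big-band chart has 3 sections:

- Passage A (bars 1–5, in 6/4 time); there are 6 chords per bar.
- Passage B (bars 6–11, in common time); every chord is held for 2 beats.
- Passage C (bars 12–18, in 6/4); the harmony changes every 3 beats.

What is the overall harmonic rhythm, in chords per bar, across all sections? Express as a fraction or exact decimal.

28/9 chords per bar

A: 5 × 6 = 30 beats ÷ 1 = 30 chords.
B: 6 × 4 = 24 beats ÷ 2 = 12 chords.
C: 7 × 6 = 42 beats ÷ 3 = 14 chords.
Overall: 56 chords over 18 bars → 56/18 = 28/9 chords per bar.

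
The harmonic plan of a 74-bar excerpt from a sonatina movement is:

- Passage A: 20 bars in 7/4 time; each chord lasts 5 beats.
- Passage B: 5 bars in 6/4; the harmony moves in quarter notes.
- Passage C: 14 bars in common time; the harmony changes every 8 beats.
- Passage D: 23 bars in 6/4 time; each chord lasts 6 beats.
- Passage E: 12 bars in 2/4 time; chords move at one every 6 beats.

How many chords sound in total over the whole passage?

A: 20·7 = 140 beats, 140/5 = 28 chords.
B: 5·6 = 30 beats, 30/1 = 30 chords.
C: 14·4 = 56 beats, 56/8 = 7 chords.
D: 23·6 = 138 beats, 138/6 = 23 chords.
E: 12·2 = 24 beats, 24/6 = 4 chords.
Total: 28 + 30 + 7 + 23 + 4 = 92.

92 chords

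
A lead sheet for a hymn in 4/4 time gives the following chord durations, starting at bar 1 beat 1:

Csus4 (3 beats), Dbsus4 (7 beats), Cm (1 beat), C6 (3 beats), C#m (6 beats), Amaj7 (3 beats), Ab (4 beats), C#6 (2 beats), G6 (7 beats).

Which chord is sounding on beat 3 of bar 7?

Ab

Beat 3 of bar 7 is beat (7−1)×4 + 3 = 27 overall.
Running totals: Csus4 ends at 3, Dbsus4 ends at 10, Cm ends at 11, C6 ends at 14, C#m ends at 20, Amaj7 ends at 23, Ab ends at 27.
Beat 27 falls within Ab.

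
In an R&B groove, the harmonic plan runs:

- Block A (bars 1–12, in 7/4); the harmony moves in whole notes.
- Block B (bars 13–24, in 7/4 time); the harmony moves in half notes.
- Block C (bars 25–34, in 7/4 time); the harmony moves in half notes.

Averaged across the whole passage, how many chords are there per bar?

A: 12 bars of 7 beats is 84 beats; at 4 beats each that's 21 chords.
B: 12 bars of 7 beats is 84 beats; at 2 beats each that's 42 chords.
C: 10 bars of 7 beats is 70 beats; at 2 beats each that's 35 chords.
Overall: 98 chords over 34 bars → 98/34 = 49/17 chords per bar.

49/17 chords per bar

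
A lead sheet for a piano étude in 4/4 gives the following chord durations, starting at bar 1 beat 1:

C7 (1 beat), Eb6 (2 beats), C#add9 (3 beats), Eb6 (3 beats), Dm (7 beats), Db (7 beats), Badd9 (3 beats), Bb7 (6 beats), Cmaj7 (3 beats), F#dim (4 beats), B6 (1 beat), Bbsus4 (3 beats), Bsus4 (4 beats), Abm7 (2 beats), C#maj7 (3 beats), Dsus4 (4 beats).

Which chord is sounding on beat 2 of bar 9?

Beat 2 of bar 9 is beat (9−1)×4 + 2 = 34 overall.
Running totals: C7 ends at 1, Eb6 ends at 3, C#add9 ends at 6, Eb6 ends at 9, Dm ends at 16, Db ends at 23, Badd9 ends at 26, Bb7 ends at 32, Cmaj7 ends at 35.
Beat 34 falls within Cmaj7.

Cmaj7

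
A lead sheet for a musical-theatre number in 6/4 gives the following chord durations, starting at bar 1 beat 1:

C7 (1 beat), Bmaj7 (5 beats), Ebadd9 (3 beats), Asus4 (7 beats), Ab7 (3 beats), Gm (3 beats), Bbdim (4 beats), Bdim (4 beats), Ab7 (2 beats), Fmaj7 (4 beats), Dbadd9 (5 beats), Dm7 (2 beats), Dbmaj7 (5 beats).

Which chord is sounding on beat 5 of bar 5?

Bdim

Beat 5 of bar 5 is beat (5−1)×6 + 5 = 29 overall.
Running totals: C7 ends at 1, Bmaj7 ends at 6, Ebadd9 ends at 9, Asus4 ends at 16, Ab7 ends at 19, Gm ends at 22, Bbdim ends at 26, Bdim ends at 30.
Beat 29 falls within Bdim.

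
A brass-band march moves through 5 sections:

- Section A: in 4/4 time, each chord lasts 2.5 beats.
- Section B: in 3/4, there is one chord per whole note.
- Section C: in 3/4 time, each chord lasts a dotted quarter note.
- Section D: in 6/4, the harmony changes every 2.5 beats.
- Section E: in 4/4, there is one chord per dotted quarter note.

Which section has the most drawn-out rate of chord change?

Section B

A: each chord is 2.5 beats in 4/4, so 1.6 per bar.
B: each chord is 4 beats in 3/4, so 0.75 per bar.
C: each chord is 1.5 beats in 3/4, so 2 per bar.
D: each chord is 2.5 beats in 6/4, so 2.4 per bar.
E: each chord is 1.5 beats in 4/4, so 8/3 per bar.
Slowest is B at 0.75 chords/bar.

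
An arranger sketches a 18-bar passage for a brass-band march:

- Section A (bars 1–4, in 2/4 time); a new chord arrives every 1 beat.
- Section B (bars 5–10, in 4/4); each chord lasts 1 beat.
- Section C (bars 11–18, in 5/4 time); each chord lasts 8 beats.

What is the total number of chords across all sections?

A: 4 bars × 2 beats = 8 beats; 1 beat/chord → 8 chords.
B: 6 bars × 4 beats = 24 beats; 1 beat/chord → 24 chords.
C: 8 bars × 5 beats = 40 beats; 8 beats/chord → 5 chords.
Total: 8 + 24 + 5 = 37.

37 chords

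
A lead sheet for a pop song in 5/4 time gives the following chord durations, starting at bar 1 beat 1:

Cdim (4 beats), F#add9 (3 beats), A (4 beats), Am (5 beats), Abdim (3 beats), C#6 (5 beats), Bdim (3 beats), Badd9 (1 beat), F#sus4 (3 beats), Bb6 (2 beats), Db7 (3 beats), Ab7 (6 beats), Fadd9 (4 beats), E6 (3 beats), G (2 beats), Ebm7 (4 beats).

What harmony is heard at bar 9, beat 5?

Beat 5 of bar 9 is beat (9−1)×5 + 5 = 45 overall.
Running totals: Cdim ends at 4, F#add9 ends at 7, A ends at 11, Am ends at 16, Abdim ends at 19, C#6 ends at 24, Bdim ends at 27, Badd9 ends at 28, F#sus4 ends at 31, Bb6 ends at 33, Db7 ends at 36, Ab7 ends at 42, Fadd9 ends at 46.
Beat 45 falls within Fadd9.

Fadd9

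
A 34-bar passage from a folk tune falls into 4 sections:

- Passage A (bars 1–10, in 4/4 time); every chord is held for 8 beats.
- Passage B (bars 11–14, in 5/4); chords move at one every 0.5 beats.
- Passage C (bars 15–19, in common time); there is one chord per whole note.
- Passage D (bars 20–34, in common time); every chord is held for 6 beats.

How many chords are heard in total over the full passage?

A has 40 beats and chords last 8 each, so 5 chords.
B has 20 beats and chords last 0.5 each, so 40 chords.
C has 20 beats and chords last 4 each, so 5 chords.
D has 60 beats and chords last 6 each, so 10 chords.
Total: 5 + 40 + 5 + 10 = 60.

60 chords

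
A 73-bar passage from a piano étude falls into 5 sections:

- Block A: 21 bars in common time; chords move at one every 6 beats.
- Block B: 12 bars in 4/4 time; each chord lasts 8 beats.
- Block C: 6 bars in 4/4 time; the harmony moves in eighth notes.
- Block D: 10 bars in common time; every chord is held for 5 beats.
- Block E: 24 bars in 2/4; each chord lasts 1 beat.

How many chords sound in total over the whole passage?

A has 84 beats and chords last 6 each, so 14 chords.
B has 48 beats and chords last 8 each, so 6 chords.
C has 24 beats and chords last 0.5 each, so 48 chords.
D has 40 beats and chords last 5 each, so 8 chords.
E has 48 beats and chords last 1 each, so 48 chords.
Total: 14 + 6 + 48 + 8 + 48 = 124.

124 chords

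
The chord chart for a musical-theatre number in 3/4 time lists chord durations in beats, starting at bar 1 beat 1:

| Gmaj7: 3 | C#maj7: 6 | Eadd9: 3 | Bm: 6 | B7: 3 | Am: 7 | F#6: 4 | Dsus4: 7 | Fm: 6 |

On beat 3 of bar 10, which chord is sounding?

Beat 3 of bar 10 is beat (10−1)×3 + 3 = 30 overall.
Running totals: Gmaj7 ends at 3, C#maj7 ends at 9, Eadd9 ends at 12, Bm ends at 18, B7 ends at 21, Am ends at 28, F#6 ends at 32.
Beat 30 falls within F#6.

F#6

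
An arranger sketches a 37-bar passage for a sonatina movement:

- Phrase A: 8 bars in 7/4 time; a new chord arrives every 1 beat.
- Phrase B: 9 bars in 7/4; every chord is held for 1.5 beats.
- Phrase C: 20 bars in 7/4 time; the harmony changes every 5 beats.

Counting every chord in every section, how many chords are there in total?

A has 56 beats and chords last 1 each, so 56 chords.
B has 63 beats and chords last 1.5 each, so 42 chords.
C has 140 beats and chords last 5 each, so 28 chords.
Total: 56 + 42 + 28 = 126.

126 chords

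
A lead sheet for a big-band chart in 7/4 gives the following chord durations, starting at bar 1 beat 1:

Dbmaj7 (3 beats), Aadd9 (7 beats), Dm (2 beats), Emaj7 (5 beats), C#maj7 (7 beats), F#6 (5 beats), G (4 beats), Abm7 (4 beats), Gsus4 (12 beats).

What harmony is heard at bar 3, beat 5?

C#maj7

Beat 5 of bar 3 is beat (3−1)×7 + 5 = 19 overall.
Running totals: Dbmaj7 ends at 3, Aadd9 ends at 10, Dm ends at 12, Emaj7 ends at 17, C#maj7 ends at 24.
Beat 19 falls within C#maj7.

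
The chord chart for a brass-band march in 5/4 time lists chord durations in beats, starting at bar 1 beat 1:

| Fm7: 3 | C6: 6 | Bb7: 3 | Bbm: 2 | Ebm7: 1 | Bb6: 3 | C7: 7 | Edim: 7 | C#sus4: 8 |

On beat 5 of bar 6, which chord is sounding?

Beat 5 of bar 6 is beat (6−1)×5 + 5 = 30 overall.
Running totals: Fm7 ends at 3, C6 ends at 9, Bb7 ends at 12, Bbm ends at 14, Ebm7 ends at 15, Bb6 ends at 18, C7 ends at 25, Edim ends at 32.
Beat 30 falls within Edim.

Edim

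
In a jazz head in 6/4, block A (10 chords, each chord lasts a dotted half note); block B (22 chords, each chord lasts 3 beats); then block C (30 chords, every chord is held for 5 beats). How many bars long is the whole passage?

A: 10 × 3 = 30 beats = 5 bars.
B: 22 × 3 = 66 beats = 11 bars.
C: 30 × 5 = 150 beats = 25 bars.
Total: 5 + 11 + 25 = 41 bars.

41 bars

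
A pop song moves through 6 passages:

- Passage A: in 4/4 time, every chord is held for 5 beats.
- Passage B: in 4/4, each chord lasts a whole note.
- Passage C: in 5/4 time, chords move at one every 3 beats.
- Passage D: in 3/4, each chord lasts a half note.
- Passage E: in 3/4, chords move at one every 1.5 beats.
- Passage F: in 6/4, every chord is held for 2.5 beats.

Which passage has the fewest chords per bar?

A: each chord is 5 beats in 4/4, so 0.8 per bar.
B: each chord is 4 beats in 4/4, so 1 per bar.
C: each chord is 3 beats in 5/4, so 5/3 per bar.
D: each chord is 2 beats in 3/4, so 1.5 per bar.
E: each chord is 1.5 beats in 3/4, so 2 per bar.
F: each chord is 2.5 beats in 6/4, so 2.4 per bar.
Slowest is A at 0.8 chords/bar.

Passage A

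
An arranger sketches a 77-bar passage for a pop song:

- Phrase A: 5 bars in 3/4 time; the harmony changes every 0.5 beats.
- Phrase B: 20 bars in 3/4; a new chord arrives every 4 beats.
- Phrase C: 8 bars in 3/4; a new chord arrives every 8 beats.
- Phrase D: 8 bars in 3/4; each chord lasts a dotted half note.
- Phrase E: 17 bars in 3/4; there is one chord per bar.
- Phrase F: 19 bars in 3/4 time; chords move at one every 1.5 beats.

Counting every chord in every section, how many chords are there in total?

A: 5 bars × 3 beats = 15 beats; 0.5 beats/chord → 30 chords.
B: 20 bars × 3 beats = 60 beats; 4 beats/chord → 15 chords.
C: 8 bars × 3 beats = 24 beats; 8 beats/chord → 3 chords.
D: 8 bars × 3 beats = 24 beats; 3 beats/chord → 8 chords.
E: 17 bars × 3 beats = 51 beats; 3 beats/chord → 17 chords.
F: 19 bars × 3 beats = 57 beats; 1.5 beats/chord → 38 chords.
Total: 30 + 15 + 3 + 8 + 17 + 38 = 111.

111 chords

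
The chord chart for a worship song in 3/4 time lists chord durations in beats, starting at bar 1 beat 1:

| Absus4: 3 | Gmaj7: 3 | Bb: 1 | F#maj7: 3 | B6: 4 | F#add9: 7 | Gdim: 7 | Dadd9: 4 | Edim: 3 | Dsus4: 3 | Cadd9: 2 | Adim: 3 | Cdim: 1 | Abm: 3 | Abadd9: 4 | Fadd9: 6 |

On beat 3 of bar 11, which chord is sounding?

Beat 3 of bar 11 is beat (11−1)×3 + 3 = 33 overall.
Running totals: Absus4 ends at 3, Gmaj7 ends at 6, Bb ends at 7, F#maj7 ends at 10, B6 ends at 14, F#add9 ends at 21, Gdim ends at 28, Dadd9 ends at 32, Edim ends at 35.
Beat 33 falls within Edim.

Edim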